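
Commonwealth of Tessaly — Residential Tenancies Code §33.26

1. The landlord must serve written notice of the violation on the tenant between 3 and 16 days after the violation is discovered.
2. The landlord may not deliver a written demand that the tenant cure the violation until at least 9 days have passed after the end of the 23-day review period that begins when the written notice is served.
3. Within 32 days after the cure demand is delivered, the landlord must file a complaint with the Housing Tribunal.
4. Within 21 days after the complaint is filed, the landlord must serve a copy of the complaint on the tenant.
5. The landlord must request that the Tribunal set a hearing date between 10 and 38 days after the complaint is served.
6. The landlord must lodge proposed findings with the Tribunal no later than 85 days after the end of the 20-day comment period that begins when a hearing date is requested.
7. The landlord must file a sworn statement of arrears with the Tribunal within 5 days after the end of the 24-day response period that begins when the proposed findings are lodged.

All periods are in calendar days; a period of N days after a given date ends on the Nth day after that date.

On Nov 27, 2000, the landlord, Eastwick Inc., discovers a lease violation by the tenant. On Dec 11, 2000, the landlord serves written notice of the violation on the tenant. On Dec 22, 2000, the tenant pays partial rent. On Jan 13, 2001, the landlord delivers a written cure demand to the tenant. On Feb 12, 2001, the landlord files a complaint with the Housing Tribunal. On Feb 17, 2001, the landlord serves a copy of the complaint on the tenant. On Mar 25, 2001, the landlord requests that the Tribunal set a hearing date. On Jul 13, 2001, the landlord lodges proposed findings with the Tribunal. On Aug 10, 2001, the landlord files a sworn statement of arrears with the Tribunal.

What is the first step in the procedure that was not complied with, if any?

Step 1: the window is 3–16 days after Nov 27, 2000 (when the violation is discovered), so Nov 30, 2000 through Dec 13, 2000; Dec 11, 2000 falls inside that range.
Step 2: the earliest permitted date is 9 days after Jan 3, 2001 (end of the 23-day review period, which began when the written notice is served on Dec 11, 2000), i.e. Jan 12, 2001; done Jan 13, 2001, after the minimum wait.
Step 3: 32 days after Jan 13, 2001 (when the cure demand is delivered) is Feb 14, 2001; done Feb 12, 2001 — timely.
Step 4: 21 days after Feb 12, 2001 (when the complaint is filed) is Mar 5, 2001; Feb 17, 2001 is within that limit.
Step 5: the window is 10–38 days after Feb 17, 2001 (when the complaint is served), so Feb 27, 2001 through Mar 27, 2001; done Mar 25, 2001, which is between those dates.
Step 6: 85 days after Apr 14, 2001 (end of the 20-day comment period, which began when a hearing date is requested on Mar 25, 2001) is Jul 8, 2001; done Jul 13, 2001 — 5 days late.

Step 6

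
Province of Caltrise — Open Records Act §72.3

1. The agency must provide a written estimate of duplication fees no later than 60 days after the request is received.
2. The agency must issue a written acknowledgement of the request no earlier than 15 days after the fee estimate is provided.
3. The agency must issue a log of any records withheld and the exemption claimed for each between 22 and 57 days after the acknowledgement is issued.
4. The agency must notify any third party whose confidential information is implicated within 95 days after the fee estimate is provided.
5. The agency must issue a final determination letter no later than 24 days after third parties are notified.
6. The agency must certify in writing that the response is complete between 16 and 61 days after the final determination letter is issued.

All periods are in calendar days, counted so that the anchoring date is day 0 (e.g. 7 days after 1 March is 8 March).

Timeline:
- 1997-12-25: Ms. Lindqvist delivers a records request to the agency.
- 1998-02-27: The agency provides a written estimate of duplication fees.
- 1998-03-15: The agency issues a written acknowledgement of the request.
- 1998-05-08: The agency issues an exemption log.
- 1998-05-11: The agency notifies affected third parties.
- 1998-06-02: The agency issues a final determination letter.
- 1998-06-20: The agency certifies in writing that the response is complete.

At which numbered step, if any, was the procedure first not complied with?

Step 1: 60 days after 1997-12-25 (when the request is received) is 1998-02-23; done 1998-02-27 — 4 days late.

Step 1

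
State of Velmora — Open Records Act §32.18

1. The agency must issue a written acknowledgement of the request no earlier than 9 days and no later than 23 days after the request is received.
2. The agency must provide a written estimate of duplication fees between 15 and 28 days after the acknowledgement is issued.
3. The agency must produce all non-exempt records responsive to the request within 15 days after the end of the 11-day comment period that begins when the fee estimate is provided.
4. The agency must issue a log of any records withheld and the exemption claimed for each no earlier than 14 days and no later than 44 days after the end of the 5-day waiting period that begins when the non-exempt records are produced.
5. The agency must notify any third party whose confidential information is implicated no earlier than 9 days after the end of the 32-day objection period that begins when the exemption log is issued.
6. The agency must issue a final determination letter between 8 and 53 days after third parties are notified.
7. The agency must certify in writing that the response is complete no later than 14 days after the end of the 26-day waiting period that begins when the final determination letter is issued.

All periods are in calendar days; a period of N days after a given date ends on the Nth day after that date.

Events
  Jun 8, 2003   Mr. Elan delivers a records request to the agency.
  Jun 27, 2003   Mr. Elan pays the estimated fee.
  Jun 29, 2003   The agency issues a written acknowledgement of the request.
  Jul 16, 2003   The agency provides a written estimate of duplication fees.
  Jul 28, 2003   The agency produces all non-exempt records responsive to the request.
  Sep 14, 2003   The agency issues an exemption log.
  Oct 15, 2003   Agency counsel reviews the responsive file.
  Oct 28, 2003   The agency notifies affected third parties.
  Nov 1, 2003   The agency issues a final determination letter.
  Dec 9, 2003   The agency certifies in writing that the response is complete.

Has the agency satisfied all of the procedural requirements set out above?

Step 1: the window is 9–23 days after Jun 8, 2003 (when the request is received), so Jun 17, 2003 through Jul 1, 2003; Jun 29, 2003 falls inside that range.
Step 2: the window is 15–28 days after Jun 29, 2003 (when the acknowledgement is issued), so Jul 14, 2003 through Jul 27, 2003; done Jul 16, 2003, which is between those dates.
Step 3: 15 days after Jul 27, 2003 (end of the 11-day comment period, which began when the fee estimate is provided on Jul 16, 2003) is Aug 11, 2003; completed Jul 28, 2003, before the deadline.
Step 4: the window is 14–44 days after Aug 2, 2003 (end of the 5-day waiting period, which began when the non-exempt records are produced on Jul 28, 2003), so Aug 16, 2003 through Sep 15, 2003; done Sep 14, 2003 — within the window.
Step 5: the earliest permitted date is 9 days after Oct 16, 2003 (end of the 32-day objection period, which began when the exemption log is issued on Sep 14, 2003), i.e. Oct 25, 2003; done Oct 28, 2003, after the minimum wait.
Step 6: the window is 8–53 days after Oct 28, 2003 (when third parties are notified), so Nov 5, 2003 through Dec 20, 2003; done Nov 1, 2003 — 4 days before the window opened.

No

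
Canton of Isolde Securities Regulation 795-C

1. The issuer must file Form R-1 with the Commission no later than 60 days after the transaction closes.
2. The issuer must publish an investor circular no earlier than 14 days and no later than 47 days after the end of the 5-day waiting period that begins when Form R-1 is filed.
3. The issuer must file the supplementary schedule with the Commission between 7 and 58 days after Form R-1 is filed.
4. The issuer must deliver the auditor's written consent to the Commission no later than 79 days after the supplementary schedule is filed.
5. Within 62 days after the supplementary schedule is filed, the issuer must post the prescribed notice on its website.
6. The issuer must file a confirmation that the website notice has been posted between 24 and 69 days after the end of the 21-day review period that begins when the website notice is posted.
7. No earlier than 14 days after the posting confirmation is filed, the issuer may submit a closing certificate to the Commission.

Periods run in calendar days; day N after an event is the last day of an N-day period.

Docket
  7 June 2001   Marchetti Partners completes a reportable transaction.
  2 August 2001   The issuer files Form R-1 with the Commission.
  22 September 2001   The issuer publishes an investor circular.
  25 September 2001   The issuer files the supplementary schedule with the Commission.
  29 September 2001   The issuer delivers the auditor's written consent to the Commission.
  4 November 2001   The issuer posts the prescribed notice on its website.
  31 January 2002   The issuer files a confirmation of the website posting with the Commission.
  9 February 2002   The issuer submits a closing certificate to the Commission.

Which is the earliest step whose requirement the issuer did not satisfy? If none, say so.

Step 1 — counting 60 days from 7 June 2001 (when the transaction closes) gives a deadline of 6 August 2001; completed 2 August 2001, before the deadline.
Step 2 — 14 and 47 days from 7 August 2001 (end of the 5-day waiting period, which began when Form R-1 is filed on 2 August 2001) are 21 August 2001 and 23 September 2001 respectively; done 22 September 2001 — within the window.
Step 3 — 7 and 58 days from 2 August 2001 (when Form R-1 is filed) are 9 August 2001 and 29 September 2001 respectively; 25 September 2001 falls inside that range.
Step 4 — counting 79 days from 25 September 2001 (when the supplementary schedule is filed) gives a deadline of 13 December 2001; done 29 September 2001 — timely.
Step 5 — counting 62 days from 25 September 2001 (when the supplementary schedule is filed) gives a deadline of 26 November 2001; done 4 November 2001 — timely.
Step 6 — 24 and 69 days from 25 November 2001 (end of the 21-day review period, which began when the website notice is posted on 4 November 2001) are 19 December 2001 and 2 February 2002 respectively; done 31 January 2002, which is between those dates.
Step 7 — must wait 14 days from 31 January 2002 (when the posting confirmation is filed), so not before 14 February 2002; 9 February 2002 is 5 days before the earliest permitted date.

Step 7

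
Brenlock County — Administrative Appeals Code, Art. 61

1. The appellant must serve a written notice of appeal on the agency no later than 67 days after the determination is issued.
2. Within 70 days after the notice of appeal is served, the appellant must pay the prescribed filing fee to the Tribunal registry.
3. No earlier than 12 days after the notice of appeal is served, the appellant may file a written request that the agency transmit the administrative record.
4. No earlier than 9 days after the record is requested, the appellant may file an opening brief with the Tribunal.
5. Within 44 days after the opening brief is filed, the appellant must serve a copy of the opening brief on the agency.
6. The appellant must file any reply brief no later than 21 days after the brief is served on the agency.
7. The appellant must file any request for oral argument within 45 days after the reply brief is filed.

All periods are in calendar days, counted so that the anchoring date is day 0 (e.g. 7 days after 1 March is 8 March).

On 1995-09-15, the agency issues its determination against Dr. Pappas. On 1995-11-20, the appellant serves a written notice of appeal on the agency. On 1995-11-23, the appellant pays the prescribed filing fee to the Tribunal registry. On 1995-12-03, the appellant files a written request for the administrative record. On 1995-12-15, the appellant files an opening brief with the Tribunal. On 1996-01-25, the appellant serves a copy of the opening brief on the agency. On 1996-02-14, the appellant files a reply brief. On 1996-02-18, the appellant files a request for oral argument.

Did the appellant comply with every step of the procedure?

Yes

(1) due by 1995-09-15 + 67 days = 1995-11-21; done 1995-11-20 — timely.
(2) due by 1995-11-20 + 70 days = 1996-01-29; completed 1995-11-23, before the deadline.
(3) permitted from 1995-11-20 + 12 days = 1995-12-02 onward; 1995-12-03 is on or after that date.
(4) permitted from 1995-12-03 + 9 days = 1995-12-12 onward; done 1995-12-15, after the minimum wait.
(5) due by 1995-12-15 + 44 days = 1996-01-28; 1996-01-25 is within that limit.
(6) due by 1996-01-25 + 21 days = 1996-02-15; done 1996-02-14 — timely.
(7) due by 1996-02-14 + 45 days = 1996-03-30; 1996-02-18 is within that limit.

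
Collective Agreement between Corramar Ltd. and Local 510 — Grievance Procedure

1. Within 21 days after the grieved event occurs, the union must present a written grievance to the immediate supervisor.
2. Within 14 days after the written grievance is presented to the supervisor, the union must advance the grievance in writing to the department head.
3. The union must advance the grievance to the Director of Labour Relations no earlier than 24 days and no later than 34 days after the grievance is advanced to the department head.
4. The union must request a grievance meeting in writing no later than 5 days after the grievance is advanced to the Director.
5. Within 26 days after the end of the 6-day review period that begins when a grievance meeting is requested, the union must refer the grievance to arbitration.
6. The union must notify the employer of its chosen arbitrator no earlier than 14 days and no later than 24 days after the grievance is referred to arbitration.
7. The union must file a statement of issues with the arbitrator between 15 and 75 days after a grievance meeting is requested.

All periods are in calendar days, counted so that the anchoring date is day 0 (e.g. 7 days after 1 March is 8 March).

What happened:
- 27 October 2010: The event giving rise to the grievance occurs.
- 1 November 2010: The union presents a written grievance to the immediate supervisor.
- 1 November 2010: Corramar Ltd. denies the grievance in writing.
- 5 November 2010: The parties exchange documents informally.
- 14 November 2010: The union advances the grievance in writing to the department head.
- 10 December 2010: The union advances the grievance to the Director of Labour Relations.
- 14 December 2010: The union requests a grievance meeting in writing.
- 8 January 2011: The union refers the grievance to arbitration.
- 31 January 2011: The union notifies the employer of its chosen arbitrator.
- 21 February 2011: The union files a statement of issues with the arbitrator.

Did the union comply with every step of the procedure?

(1) due by 27 October 2010 + 21 days = 17 November 2010; 1 November 2010 is within that limit.
(2) due by 1 November 2010 + 14 days = 15 November 2010; 14 November 2010 is within that limit.
(3) the permitted window runs from 14 November 2010 + 24 = 8 December 2010 to 14 November 2010 + 34 = 18 December 2010; done 10 December 2010 — within the window.
(4) due by 10 December 2010 + 5 days = 15 December 2010; completed 14 December 2010, before the deadline.
(5) due by 20 December 2010 + 26 days = 15 January 2011; done 8 January 2011 — timely.
(6) the permitted window runs from 8 January 2011 + 14 = 22 January 2011 to 8 January 2011 + 24 = 1 February 2011; done 31 January 2011, which is between those dates.
(7) the permitted window runs from 14 December 2010 + 15 = 29 December 2010 to 14 December 2010 + 75 = 27 February 2011; done 21 February 2011, which is between those dates.

Yes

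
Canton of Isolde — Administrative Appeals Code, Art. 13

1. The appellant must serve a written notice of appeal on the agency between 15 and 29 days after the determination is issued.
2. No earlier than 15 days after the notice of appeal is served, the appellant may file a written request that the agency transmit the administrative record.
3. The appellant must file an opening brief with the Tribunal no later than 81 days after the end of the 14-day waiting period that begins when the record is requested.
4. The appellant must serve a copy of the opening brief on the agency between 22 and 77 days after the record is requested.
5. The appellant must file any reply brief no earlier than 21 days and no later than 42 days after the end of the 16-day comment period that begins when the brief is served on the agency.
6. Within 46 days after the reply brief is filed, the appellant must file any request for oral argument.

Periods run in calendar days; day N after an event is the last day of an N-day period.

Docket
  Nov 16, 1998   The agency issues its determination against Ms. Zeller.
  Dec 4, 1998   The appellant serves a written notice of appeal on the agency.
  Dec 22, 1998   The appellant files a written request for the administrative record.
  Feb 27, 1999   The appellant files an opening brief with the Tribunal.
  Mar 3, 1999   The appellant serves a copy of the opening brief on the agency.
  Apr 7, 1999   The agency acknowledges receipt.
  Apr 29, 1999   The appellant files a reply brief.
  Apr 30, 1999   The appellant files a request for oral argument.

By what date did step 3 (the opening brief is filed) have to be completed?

Mar 27, 1999

The record is requested on Dec 22, 1998; the 14-day waiting period therefore ends Jan 5, 1999, and step 3 runs from that date. 81 days after Jan 5, 1999 is Mar 27, 1999.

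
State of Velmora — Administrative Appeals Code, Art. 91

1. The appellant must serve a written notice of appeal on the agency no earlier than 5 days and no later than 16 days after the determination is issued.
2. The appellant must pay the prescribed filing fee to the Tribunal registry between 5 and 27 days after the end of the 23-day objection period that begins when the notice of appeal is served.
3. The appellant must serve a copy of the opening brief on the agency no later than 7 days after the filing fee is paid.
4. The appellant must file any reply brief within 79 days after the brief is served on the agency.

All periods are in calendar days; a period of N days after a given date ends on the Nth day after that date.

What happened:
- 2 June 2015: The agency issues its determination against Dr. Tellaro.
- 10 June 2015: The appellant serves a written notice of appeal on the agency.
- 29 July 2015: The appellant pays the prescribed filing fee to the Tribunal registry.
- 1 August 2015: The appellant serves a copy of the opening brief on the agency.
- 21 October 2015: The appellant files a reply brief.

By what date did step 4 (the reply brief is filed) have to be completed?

19 October 2015

Step 4 runs from 1 August 2015, when the brief is served on the agency. 79 days after 1 August 2015 is 19 October 2015.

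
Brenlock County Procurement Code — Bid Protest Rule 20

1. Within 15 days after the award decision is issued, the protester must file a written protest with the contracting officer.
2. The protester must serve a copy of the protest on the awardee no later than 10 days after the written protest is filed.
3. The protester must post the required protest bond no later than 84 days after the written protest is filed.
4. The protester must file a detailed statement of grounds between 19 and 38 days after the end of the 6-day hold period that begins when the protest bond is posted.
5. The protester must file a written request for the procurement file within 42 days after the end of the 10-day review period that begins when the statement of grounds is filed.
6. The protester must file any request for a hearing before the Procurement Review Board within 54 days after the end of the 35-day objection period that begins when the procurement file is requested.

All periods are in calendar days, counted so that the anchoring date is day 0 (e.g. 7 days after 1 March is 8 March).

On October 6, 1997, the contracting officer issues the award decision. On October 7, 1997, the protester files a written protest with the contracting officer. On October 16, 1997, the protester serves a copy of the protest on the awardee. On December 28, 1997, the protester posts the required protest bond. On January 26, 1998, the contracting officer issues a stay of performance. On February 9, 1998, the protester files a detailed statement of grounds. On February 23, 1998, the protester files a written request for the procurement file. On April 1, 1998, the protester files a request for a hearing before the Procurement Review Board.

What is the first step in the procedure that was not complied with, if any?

Step 1: 15 days after October 6, 1997 (when the award decision is issued) is October 21, 1997; done October 7, 1997 — timely.
Step 2: 10 days after October 7, 1997 (when the written protest is filed) is October 17, 1997; completed October 16, 1997, before the deadline.
Step 3: 84 days after October 7, 1997 (when the written protest is filed) is December 30, 1997; completed December 28, 1997, before the deadline.
Step 4: the window is 19–38 days after January 3, 1998 (end of the 6-day hold period, which began when the protest bond is posted on December 28, 1997), so January 22, 1998 through February 10, 1998; done February 9, 1998 — within the window.
Step 5: 42 days after February 19, 1998 (end of the 10-day review period, which began when the statement of grounds is filed on February 9, 1998) is April 2, 1998; February 23, 1998 is within that limit.
Step 6: 54 days after March 30, 1998 (end of the 35-day objection period, which began when the procurement file is requested on February 23, 1998) is May 23, 1998; completed April 1, 1998, before the deadline.

None — every step was satisfied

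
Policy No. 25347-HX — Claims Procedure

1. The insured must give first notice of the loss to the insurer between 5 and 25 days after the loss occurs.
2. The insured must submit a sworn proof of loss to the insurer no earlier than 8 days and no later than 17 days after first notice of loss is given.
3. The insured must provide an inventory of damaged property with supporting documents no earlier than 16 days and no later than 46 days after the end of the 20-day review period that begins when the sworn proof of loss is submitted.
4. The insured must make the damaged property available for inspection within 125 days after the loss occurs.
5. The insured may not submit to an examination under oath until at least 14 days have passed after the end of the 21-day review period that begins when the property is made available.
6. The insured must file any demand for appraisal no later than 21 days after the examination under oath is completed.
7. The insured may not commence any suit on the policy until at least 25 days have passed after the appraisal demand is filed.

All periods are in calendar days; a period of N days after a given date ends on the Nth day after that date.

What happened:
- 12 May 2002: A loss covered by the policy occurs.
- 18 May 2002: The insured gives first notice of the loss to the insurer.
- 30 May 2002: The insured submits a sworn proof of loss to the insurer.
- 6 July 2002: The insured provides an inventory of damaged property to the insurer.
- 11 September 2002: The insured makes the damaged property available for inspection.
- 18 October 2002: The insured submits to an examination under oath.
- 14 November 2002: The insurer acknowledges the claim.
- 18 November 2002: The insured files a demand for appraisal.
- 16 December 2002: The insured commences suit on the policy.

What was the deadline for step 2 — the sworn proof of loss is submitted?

4 June 2002

Step 2 runs from 18 May 2002, when first notice of loss is given. The window is 8–17 days after 18 May 2002; it closes on 4 June 2002.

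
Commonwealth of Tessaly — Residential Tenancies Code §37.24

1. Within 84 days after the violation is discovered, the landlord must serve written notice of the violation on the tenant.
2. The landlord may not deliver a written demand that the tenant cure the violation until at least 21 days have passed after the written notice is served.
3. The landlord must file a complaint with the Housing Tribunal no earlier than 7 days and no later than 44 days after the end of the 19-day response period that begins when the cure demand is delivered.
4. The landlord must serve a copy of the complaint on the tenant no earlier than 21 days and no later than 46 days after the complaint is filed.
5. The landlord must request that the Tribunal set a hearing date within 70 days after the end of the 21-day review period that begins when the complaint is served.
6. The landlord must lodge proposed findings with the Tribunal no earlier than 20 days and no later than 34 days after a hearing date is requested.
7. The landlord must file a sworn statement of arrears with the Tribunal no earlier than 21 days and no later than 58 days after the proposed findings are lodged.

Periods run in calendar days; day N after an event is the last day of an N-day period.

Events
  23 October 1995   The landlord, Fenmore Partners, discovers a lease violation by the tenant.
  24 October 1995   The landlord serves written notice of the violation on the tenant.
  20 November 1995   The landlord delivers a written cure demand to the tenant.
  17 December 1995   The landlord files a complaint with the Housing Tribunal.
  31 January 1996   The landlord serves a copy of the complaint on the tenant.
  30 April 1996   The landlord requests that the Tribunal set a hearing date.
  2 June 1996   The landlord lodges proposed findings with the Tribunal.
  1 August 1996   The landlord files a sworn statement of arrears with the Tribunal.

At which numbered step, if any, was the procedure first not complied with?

Step 7

(1) due by 23 October 1995 + 84 days = 15 January 1996; completed 24 October 1995, before the deadline.
(2) permitted from 24 October 1995 + 21 days = 14 November 1995 onward; done 20 November 1995 — permitted.
(3) the permitted window runs from 9 December 1995 + 7 = 16 December 1995 to 9 December 1995 + 44 = 22 January 1996; 17 December 1995 falls inside that range.
(4) the permitted window runs from 17 December 1995 + 21 = 7 January 1996 to 17 December 1995 + 46 = 1 February 1996; 31 January 1996 falls inside that range.
(5) due by 21 February 1996 + 70 days = 1 May 1996; 30 April 1996 is within that limit.
(6) the permitted window runs from 30 April 1996 + 20 = 20 May 1996 to 30 April 1996 + 34 = 3 June 1996; 2 June 1996 falls inside that range.
(7) the permitted window runs from 2 June 1996 + 21 = 23 June 1996 to 2 June 1996 + 58 = 30 July 1996; 1 August 1996 is 2 days past the end of the window.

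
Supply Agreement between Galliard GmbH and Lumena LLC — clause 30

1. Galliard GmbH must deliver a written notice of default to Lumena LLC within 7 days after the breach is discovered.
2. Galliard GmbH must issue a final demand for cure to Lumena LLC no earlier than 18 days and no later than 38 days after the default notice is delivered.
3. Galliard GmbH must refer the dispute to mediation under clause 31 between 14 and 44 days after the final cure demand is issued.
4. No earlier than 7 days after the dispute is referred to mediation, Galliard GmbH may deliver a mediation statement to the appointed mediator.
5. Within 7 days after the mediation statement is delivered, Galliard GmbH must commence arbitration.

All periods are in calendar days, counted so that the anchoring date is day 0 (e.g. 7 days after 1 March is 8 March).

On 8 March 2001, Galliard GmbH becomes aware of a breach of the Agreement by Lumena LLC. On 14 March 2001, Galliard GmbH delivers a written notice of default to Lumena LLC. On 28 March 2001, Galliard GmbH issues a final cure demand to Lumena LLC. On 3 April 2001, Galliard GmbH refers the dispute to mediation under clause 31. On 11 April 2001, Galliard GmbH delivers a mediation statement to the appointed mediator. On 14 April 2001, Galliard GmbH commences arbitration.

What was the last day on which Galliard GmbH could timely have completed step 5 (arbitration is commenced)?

18 April 2001

Step 5 runs from 11 April 2001, when the mediation statement is delivered. 7 days after 11 April 2001 is 18 April 2001.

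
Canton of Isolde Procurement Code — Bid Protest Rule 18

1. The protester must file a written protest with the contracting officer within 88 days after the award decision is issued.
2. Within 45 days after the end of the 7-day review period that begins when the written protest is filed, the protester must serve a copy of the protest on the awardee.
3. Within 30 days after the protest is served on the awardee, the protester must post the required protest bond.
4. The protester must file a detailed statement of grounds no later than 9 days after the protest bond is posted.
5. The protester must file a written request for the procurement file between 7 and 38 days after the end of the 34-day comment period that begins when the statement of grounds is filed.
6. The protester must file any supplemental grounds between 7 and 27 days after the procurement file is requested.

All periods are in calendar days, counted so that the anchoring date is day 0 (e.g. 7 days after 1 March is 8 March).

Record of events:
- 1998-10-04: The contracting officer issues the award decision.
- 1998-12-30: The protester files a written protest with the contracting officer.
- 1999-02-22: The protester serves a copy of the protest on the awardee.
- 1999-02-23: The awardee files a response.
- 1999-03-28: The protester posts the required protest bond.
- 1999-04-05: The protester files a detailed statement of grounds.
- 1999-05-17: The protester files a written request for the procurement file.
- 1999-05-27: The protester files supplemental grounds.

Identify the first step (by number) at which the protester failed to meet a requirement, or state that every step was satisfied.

(1) due by 1998-10-04 + 88 days = 1998-12-31; completed 1998-12-30, before the deadline.
(2) due by 1999-01-06 + 45 days = 1999-02-20; done 1999-02-22 — 2 days late.

Step 2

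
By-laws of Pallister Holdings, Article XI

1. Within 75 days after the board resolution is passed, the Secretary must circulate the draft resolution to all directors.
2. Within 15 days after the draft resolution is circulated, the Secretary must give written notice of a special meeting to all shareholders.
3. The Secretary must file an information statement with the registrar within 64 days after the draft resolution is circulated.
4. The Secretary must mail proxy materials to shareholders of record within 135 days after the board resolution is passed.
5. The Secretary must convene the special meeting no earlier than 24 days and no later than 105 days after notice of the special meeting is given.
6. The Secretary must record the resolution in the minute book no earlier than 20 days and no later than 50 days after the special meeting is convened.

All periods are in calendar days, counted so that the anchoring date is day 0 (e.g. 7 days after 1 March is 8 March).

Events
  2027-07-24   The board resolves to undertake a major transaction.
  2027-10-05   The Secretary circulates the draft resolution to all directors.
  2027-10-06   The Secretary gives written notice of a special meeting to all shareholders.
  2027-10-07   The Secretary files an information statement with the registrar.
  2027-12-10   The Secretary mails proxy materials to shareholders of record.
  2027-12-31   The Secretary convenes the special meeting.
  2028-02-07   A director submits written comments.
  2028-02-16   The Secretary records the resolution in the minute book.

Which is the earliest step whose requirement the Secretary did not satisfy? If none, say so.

Step 1: 75 days after 2027-07-24 (when the board resolution is passed) is 2027-10-07; completed 2027-10-05, before the deadline.
Step 2: 15 days after 2027-10-05 (when the draft resolution is circulated) is 2027-10-20; completed 2027-10-06, before the deadline.
Step 3: 64 days after 2027-10-05 (when the draft resolution is circulated) is 2027-12-08; completed 2027-10-07, before the deadline.
Step 4: 135 days after 2027-07-24 (when the board resolution is passed) is 2027-12-06; 2027-12-10 misses that deadline by 4 days.
The analysis stops there.

Step 4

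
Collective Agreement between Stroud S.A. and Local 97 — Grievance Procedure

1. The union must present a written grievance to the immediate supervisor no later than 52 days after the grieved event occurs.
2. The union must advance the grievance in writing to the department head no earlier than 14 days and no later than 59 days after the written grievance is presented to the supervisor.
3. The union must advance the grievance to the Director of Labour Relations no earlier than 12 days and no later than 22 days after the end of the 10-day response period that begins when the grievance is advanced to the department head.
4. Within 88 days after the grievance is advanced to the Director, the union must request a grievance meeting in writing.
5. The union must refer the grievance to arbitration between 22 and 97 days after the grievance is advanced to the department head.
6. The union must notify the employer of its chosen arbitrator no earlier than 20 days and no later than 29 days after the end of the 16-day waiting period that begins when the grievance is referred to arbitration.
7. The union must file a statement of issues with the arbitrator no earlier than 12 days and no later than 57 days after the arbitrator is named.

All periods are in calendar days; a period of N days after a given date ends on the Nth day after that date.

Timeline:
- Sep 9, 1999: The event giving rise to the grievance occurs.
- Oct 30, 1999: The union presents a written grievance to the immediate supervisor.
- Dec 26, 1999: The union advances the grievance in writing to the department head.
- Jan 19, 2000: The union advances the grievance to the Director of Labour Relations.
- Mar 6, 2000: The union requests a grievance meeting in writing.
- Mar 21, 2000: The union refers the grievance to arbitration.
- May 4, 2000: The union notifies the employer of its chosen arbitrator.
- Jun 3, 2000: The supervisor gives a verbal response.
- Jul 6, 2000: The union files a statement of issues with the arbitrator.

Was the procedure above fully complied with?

Step 1: 52 days after Sep 9, 1999 (when the grieved event occurs) is Oct 31, 1999; done Oct 30, 1999 — timely.
Step 2: the window is 14–59 days after Oct 30, 1999 (when the written grievance is presented to the supervisor), so Nov 13, 1999 through Dec 28, 1999; done Dec 26, 1999, which is between those dates.
Step 3: the window is 12–22 days after Jan 5, 2000 (end of the 10-day response period, which began when the grievance is advanced to the department head on Dec 26, 1999), so Jan 17, 2000 through Jan 27, 2000; Jan 19, 2000 falls inside that range.
Step 4: 88 days after Jan 19, 2000 (when the grievance is advanced to the Director) is Apr 16, 2000; completed Mar 6, 2000, before the deadline.
Step 5: the window is 22–97 days after Dec 26, 1999 (when the grievance is advanced to the department head), so Jan 17, 2000 through Apr 1, 2000; done Mar 21, 2000 — within the window.
Step 6: the window is 20–29 days after Apr 6, 2000 (end of the 16-day waiting period, which began when the grievance is referred to arbitration on Mar 21, 2000), so Apr 26, 2000 through May 5, 2000; done May 4, 2000, which is between those dates.
Step 7: the window is 12–57 days after May 4, 2000 (when the arbitrator is named), so May 16, 2000 through Jun 30, 2000; done Jul 6, 2000 — 6 days after the window closed.
Later steps need not be reached.

No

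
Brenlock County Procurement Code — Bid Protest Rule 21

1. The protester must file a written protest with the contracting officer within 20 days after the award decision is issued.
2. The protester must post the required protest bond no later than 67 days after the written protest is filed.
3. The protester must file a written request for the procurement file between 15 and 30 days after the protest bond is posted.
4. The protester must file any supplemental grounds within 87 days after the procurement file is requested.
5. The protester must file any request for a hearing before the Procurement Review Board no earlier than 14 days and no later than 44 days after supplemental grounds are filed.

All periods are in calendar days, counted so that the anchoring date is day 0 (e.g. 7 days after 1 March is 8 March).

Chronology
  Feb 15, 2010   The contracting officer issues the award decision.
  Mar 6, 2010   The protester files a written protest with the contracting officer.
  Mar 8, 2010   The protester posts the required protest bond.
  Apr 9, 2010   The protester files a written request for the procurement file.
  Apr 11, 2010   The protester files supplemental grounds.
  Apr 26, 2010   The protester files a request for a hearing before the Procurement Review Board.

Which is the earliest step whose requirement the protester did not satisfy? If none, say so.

(1) due by Feb 15, 2010 + 20 days = Mar 7, 2010; completed Mar 6, 2010, before the deadline.
(2) due by Mar 6, 2010 + 67 days = May 12, 2010; done Mar 8, 2010 — timely.
(3) the permitted window runs from Mar 8, 2010 + 15 = Mar 23, 2010 to Mar 8, 2010 + 30 = Apr 7, 2010; Apr 9, 2010 is 2 days past the end of the window.
The analysis stops there.

Step 3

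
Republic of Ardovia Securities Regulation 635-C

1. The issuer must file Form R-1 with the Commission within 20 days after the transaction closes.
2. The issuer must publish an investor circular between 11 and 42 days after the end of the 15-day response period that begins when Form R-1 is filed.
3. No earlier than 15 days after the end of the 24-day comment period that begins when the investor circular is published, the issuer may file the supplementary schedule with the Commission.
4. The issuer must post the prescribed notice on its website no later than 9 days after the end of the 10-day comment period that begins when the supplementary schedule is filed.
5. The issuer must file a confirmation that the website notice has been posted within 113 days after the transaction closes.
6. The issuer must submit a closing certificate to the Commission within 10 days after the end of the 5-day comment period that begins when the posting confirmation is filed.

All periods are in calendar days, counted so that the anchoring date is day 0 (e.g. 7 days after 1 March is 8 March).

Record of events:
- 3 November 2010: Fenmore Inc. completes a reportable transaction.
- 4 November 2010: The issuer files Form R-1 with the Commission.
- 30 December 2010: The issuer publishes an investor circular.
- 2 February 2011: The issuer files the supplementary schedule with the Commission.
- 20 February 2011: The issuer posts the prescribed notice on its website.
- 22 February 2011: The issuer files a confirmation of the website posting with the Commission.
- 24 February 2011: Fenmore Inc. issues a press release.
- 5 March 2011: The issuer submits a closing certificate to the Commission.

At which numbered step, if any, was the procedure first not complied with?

Step 1 — counting 20 days from 3 November 2010 (when the transaction closes) gives a deadline of 23 November 2010; 4 November 2010 is within that limit.
Step 2 — 11 and 42 days from 19 November 2010 (end of the 15-day response period, which began when Form R-1 is filed on 4 November 2010) are 30 November 2010 and 31 December 2010 respectively; done 30 December 2010 — within the window.
Step 3 — must wait 15 days from 23 January 2011 (end of the 24-day comment period, which began when the investor circular is published on 30 December 2010), so not before 7 February 2011; 2 February 2011 is 5 days before the earliest permitted date.

Step 3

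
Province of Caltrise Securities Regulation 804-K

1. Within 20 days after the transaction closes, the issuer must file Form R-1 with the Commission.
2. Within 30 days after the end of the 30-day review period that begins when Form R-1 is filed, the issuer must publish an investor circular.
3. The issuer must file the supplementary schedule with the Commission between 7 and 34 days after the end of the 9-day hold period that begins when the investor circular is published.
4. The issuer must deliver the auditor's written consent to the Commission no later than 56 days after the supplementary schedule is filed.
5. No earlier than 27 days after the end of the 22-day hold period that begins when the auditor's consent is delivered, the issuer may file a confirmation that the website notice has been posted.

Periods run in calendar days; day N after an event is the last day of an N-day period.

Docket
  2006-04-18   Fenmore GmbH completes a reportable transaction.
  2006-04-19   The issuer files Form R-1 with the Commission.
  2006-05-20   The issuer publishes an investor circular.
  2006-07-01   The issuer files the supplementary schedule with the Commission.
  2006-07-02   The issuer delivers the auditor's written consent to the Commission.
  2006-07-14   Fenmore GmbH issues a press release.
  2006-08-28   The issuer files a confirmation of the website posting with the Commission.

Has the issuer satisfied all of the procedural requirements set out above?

Step 1: 20 days after 2006-04-18 (when the transaction closes) is 2006-05-08; done 2006-04-19 — timely.
Step 2: 30 days after 2006-05-19 (end of the 30-day review period, which began when Form R-1 is filed on 2006-04-19) is 2006-06-18; done 2006-05-20 — timely.
Step 3: the window is 7–34 days after 2006-05-29 (end of the 9-day hold period, which began when the investor circular is published on 2006-05-20), so 2006-06-05 through 2006-07-02; 2006-07-01 falls inside that range.
Step 4: 56 days after 2006-07-01 (when the supplementary schedule is filed) is 2006-08-26; completed 2006-07-02, before the deadline.
Step 5: the earliest permitted date is 27 days after 2006-07-24 (end of the 22-day hold period, which began when the auditor's consent is delivered on 2006-07-02), i.e. 2006-08-20; done 2006-08-28 — permitted.

Yes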